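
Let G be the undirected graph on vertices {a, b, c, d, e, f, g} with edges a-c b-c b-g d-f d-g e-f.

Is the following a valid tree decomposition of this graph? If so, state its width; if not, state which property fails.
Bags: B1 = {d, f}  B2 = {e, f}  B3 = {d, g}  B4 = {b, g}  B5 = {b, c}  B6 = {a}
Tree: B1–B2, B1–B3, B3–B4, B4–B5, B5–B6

A tree decomposition must satisfy three properties: every vertex lies in some bag; for every edge, both endpoints lie together in some bag; and for every vertex, the bags containing it form a connected subtree. Here edge (c,a) lies in no bag, so the decomposition is invalid.

No — edge (c,a) lies in no bag.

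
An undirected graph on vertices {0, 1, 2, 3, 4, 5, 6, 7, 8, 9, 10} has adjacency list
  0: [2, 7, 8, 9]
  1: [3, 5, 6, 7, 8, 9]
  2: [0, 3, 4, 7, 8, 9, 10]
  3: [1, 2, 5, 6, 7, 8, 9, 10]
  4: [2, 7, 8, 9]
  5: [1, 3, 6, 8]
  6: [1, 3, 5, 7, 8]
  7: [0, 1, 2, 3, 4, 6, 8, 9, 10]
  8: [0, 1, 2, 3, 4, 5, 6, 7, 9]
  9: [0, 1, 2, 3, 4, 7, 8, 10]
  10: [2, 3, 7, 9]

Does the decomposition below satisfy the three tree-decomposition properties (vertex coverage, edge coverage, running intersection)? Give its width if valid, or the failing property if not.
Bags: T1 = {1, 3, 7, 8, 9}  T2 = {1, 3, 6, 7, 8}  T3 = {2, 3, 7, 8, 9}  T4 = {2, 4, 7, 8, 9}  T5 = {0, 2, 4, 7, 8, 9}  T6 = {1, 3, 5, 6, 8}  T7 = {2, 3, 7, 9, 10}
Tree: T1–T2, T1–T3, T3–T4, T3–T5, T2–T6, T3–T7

No — bags containing vertex 4 are not connected in the tree.

A tree decomposition must satisfy three properties: every vertex lies in some bag; for every edge, both endpoints lie together in some bag; and for every vertex, the bags containing it form a connected subtree. Here bags containing vertex 4 are not connected in the tree, so the decomposition is invalid.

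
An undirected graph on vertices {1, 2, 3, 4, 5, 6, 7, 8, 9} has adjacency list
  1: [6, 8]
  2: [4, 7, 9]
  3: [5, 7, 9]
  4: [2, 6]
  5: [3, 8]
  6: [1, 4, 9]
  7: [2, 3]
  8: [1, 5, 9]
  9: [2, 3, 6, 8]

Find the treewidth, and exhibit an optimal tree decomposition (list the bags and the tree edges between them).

Treewidth 3.
Bags: B1 = {1, 5, 6, 8}  B2 = {5, 6, 8, 9}  B3 = {3, 5, 6, 9}  B4 = {3, 4, 6, 9}  B5 = {2, 3, 4, 9}  B6 = {2, 3, 4, 7}
Tree: B1–B2, B2–B3, B3–B4, B4–B5, B5–B6

Each bag holds 4 vertices, so the decomposition has width 3, which upper-bounds the treewidth. For the lower bound: the 4 vertex sets {1,5,8}, {6}, {9}, {2,3,4,7} are disjoint, each induces a connected subgraph, and every pair is joined by at least one edge of G. Contracting each set to a single vertex therefore yields K_{4} as a minor, and since treewidth is minor-monotone, tw(G) ≥ tw(K_{4}) = 3. Combining the bounds, tw(G) = 3.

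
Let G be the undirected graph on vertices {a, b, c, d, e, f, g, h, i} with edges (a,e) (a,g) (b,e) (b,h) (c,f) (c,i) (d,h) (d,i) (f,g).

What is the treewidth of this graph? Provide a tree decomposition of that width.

Every bag has size at most 3, so the width is 3 − 1 = 2 and tw(G) ≤ 2. Since a–g–f–c–i–d–h–b–e–a is a cycle in G, G is not acyclic. Forests are exactly the graphs of treewidth ≤ 1, so tw(G) ≥ 2. Therefore the treewidth is 2.

Treewidth 2.
One optimal decomposition is:
Bags: B1 = {a, f, g}  B2 = {a, c, f}  B3 = {a, c, i}  B4 = {a, d, i}  B5 = {a, d, h}  B6 = {a, b, h}  B7 = {a, b, e}
Tree: B1–B2, B2–B3, B3–B4, B4–B5, B5–B6, B6–B7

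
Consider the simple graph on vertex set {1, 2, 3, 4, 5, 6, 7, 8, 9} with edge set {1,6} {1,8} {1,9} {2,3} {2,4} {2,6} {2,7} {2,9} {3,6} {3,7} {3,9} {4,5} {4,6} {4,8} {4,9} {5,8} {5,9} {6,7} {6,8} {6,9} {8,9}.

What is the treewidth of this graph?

A width-3 tree decomposition is:
Bags: B1 = {1, 6, 8, 9}  B2 = {4, 6, 8, 9}  B3 = {2, 4, 6, 9}  B4 = {2, 3, 6, 9}  B5 = {4, 5, 8, 9}  B6 = {2, 3, 6, 7}
Tree: B1–B2, B2–B3, B3–B4, B2–B5, B4–B6
Every bag has size at most 4, so the width is 4 − 1 = 3 and tw(G) ≤ 3. Conversely, {4, 5, 8, 9} is a clique of size 4, and the vertices of any clique must share a bag in every tree decomposition; so some bag has ≥ 4 vertices and tw(G) ≥ 3. The upper and lower bounds meet at 3, so that is the treewidth.

3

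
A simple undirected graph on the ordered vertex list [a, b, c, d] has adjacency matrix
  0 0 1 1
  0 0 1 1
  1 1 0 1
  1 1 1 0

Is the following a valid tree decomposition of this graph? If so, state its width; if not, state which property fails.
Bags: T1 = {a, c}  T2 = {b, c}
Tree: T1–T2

A tree decomposition must satisfy three properties: every vertex lies in some bag; for every edge, both endpoints lie together in some bag; and for every vertex, the bags containing it form a connected subtree. Here vertex d appears in no bag, so the decomposition is invalid.

No — vertex d appears in no bag.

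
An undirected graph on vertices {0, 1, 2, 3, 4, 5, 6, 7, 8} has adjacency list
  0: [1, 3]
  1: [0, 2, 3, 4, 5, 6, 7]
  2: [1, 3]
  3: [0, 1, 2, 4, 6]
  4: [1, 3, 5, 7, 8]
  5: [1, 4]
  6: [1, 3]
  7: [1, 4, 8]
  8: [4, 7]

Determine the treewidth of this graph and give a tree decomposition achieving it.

Each bag holds 3 vertices, so the decomposition has width 2, which upper-bounds the treewidth. For the lower bound, the 3 vertices {4, 7, 8} are pairwise adjacent, and any tree decomposition puts a clique entirely inside one bag — forcing width ≥ 2. The upper and lower bounds meet at 2, so that is the treewidth.

Treewidth 2.
Bags: B1 = {1, 3, 4}  B2 = {0, 1, 3}  B3 = {1, 4, 5}  B4 = {1, 3, 6}  B5 = {1, 2, 3}  B6 = {1, 4, 7}  B7 = {4, 7, 8}
Tree: B1–B2, B1–B3, B1–B4, B1–B5, B1–B6, B6–B7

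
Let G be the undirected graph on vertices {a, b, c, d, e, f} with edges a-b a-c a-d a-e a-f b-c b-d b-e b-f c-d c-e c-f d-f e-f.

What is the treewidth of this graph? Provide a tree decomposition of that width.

Treewidth 4.
One optimal decomposition is:
Bags: B1 = {a, b, c, d, f}  B2 = {a, b, c, e, f}
Tree: B1–B2

Every bag has size at most 5, so the width is 5 − 1 = 4 and tw(G) ≤ 4. Conversely, {a, b, c, d, f} is a clique of size 5, and the vertices of any clique must share a bag in every tree decomposition; so some bag has ≥ 5 vertices and tw(G) ≥ 4. Combining the bounds, tw(G) = 4.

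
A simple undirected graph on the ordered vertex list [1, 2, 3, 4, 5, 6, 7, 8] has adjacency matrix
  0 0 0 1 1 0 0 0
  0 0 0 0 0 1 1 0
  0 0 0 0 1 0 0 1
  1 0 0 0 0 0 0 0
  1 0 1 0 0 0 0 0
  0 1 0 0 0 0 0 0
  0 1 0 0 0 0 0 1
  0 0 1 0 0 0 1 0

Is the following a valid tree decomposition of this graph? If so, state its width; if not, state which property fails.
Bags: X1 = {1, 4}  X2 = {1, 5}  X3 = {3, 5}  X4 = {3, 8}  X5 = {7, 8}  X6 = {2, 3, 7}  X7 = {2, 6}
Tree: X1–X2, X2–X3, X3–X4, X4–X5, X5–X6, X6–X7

A tree decomposition must satisfy three properties: every vertex lies in some bag; for every edge, both endpoints lie together in some bag; and for every vertex, the bags containing it form a connected subtree. Here bags containing vertex 3 are not connected in the tree, so the decomposition is invalid.

No — bags containing vertex 3 are not connected in the tree.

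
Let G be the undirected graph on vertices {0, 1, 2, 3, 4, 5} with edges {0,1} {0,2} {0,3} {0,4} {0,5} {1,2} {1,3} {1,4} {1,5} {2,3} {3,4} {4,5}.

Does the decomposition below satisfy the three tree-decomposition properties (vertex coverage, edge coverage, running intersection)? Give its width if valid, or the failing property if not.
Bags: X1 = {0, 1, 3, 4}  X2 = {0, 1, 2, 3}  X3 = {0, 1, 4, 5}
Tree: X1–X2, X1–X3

Vertex coverage: the bags together contain {0, 1, 2, 3, 4, 5}, the full vertex set. Edge coverage: each edge of G has both endpoints in at least one bag. Running intersection: for every vertex, the bags containing it form a connected subtree. All three properties hold, so this is a valid tree decomposition of width max|bag| − 1 = 3, and hence tw(G) ≤ 3.

Yes; width 3.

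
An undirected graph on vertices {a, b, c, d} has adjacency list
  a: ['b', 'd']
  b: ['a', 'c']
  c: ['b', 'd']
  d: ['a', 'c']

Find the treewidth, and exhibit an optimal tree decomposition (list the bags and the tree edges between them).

Treewidth 2.
Bags: B1 = {a, b, c}  B2 = {a, c, d}
Tree: B1–B2

Each bag holds 3 vertices, so the decomposition has width 2, which upper-bounds the treewidth. Since a–b–c–d–a is a cycle in G, G is not acyclic. Forests are exactly the graphs of treewidth ≤ 1, so tw(G) ≥ 2. The upper and lower bounds meet at 2, so that is the treewidth.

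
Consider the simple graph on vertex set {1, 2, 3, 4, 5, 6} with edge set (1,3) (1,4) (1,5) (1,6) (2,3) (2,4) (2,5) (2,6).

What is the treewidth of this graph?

A width-2 tree decomposition is:
Bags: B1 = {1, 2, 5}  B2 = {1, 2, 4}  B3 = {1, 2, 6}  B4 = {1, 2, 3}
Tree: B1–B2, B2–B3, B3–B4
Every bag has size at most 3, so the width is 3 − 1 = 2 and tw(G) ≤ 2. For the lower bound, G contains the cycle 1–5–2–4–1, so G is not a forest; only forests have treewidth ≤ 1, hence tw(G) ≥ 2. The upper and lower bounds meet at 2, so that is the treewidth.

2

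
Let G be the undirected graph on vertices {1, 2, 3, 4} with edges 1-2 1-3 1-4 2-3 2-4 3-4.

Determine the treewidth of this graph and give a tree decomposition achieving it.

Treewidth 3.
Bags: B1 = {1, 2, 3, 4}
Tree: (single bag)

With just one bag of size 4, the width is 4 − 1 = 3, so tw(G) ≤ 3. For the lower bound, the 4 vertices {1, 2, 3, 4} are pairwise adjacent, and any tree decomposition puts a clique entirely inside one bag — forcing width ≥ 3. Hence tw(G) = 3 exactly.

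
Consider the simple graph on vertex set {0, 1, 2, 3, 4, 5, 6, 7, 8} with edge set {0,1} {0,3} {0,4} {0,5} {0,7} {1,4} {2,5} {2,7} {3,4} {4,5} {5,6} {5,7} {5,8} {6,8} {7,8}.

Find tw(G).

A width-2 tree decomposition is:
Bags: B1 = {5, 7, 8}  B2 = {0, 5, 7}  B3 = {2, 5, 7}  B4 = {0, 4, 5}  B5 = {5, 6, 8}  B6 = {0, 3, 4}  B7 = {0, 1, 4}
Tree: B1–B2, B2–B3, B2–B4, B1–B5, B4–B6, B4–B7
The largest bag has 3 vertices, giving width 2; this decomposition certifies tw(G) ≤ 2. On the other hand G contains the 3-clique {0, 1, 4}. A clique must lie in a single bag of any decomposition, so no decomposition can have width below 2. The upper and lower bounds meet at 2, so that is the treewidth.

2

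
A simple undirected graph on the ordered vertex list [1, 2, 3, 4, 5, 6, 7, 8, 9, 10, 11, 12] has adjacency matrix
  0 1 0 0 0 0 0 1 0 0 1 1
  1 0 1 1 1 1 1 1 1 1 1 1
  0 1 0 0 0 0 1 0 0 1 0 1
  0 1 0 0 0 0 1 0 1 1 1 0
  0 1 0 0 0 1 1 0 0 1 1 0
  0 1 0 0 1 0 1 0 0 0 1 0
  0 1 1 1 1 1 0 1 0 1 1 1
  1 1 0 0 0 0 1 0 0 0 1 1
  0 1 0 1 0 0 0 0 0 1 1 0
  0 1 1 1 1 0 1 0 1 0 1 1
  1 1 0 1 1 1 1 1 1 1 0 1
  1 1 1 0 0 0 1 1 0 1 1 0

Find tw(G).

4

A width-4 tree decomposition is:
Bags: B1 = {2, 7, 10, 11, 12}  B2 = {2, 4, 7, 10, 11}  B3 = {2, 7, 8, 11, 12}  B4 = {2, 5, 7, 10, 11}  B5 = {2, 3, 7, 10, 12}  B6 = {2, 5, 6, 7, 11}  B7 = {2, 4, 9, 10, 11}  B8 = {1, 2, 8, 11, 12}
Tree: B1–B2, B1–B3, B2–B4, B1–B5, B4–B6, B2–B7, B3–B8
Each bag holds 5 vertices, so the decomposition has width 4, which upper-bounds the treewidth. Conversely, {1, 2, 8, 11, 12} is a clique of size 5, and the vertices of any clique must share a bag in every tree decomposition; so some bag has ≥ 5 vertices and tw(G) ≥ 4. Therefore the treewidth is 4.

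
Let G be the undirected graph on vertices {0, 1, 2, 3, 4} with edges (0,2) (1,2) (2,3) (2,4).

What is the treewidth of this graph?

1

A width-1 tree decomposition is:
Bags: B1 = {1, 2}  B2 = {0, 2}  B3 = {2, 3}  B4 = {2, 4}
Tree: B1–B2, B2–B3, B2–B4
The largest bag has 2 vertices, giving width 1; this decomposition certifies tw(G) ≤ 1. Since G has at least one edge (e.g. 1–2), it is not an edgeless graph, so tw(G) ≥ 1. Combining the bounds, tw(G) = 1.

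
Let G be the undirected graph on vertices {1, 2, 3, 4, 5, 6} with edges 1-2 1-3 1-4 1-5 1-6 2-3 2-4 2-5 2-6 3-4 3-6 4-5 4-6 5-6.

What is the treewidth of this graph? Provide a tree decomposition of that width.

Each bag holds 5 vertices, so the decomposition has width 4, which upper-bounds the treewidth. Conversely, {1, 2, 3, 4, 6} is a clique of size 5, and the vertices of any clique must share a bag in every tree decomposition; so some bag has ≥ 5 vertices and tw(G) ≥ 4. The upper and lower bounds meet at 4, so that is the treewidth.

Treewidth 4.
One optimal decomposition is:
Bags: B1 = {1, 2, 4, 5, 6}  B2 = {1, 2, 3, 4, 6}
Tree: B1–B2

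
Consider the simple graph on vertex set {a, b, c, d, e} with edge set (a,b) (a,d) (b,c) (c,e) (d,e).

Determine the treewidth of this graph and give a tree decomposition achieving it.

Every bag has size at most 3, so the width is 3 − 1 = 2 and tw(G) ≤ 2. Since a–d–e–c–b–a is a cycle in G, G is not acyclic. Forests are exactly the graphs of treewidth ≤ 1, so tw(G) ≥ 2. Hence tw(G) = 2 exactly.

Treewidth 2.
One optimal decomposition is:
Bags: B1 = {a, d, e}  B2 = {a, c, e}  B3 = {a, b, c}
Tree: B1–B2, B2–B3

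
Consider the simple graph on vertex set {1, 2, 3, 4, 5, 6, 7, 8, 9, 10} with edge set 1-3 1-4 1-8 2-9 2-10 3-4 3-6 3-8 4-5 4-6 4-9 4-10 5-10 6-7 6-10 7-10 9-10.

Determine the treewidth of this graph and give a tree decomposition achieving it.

Treewidth 2.
One such decomposition:
Bags: B1 = {4, 9, 10}  B2 = {4, 6, 10}  B3 = {3, 4, 6}  B4 = {2, 9, 10}  B5 = {1, 3, 4}  B6 = {4, 5, 10}  B7 = {6, 7, 10}  B8 = {1, 3, 8}
Tree: B1–B2, B2–B3, B1–B4, B3–B5, B1–B6, B2–B7, B5–B8

Each bag holds 3 vertices, so the decomposition has width 2, which upper-bounds the treewidth. For the lower bound, the 3 vertices {1, 3, 8} are pairwise adjacent, and any tree decomposition puts a clique entirely inside one bag — forcing width ≥ 2. Therefore the treewidth is 2.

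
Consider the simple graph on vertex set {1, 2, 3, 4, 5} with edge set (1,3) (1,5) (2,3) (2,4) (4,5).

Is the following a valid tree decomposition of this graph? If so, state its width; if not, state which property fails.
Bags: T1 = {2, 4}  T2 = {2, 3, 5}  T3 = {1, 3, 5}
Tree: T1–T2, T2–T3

A tree decomposition must satisfy three properties: every vertex lies in some bag; for every edge, both endpoints lie together in some bag; and for every vertex, the bags containing it form a connected subtree. Here edge (5,4) lies in no bag, so the decomposition is invalid.

No — edge (5,4) lies in no bag.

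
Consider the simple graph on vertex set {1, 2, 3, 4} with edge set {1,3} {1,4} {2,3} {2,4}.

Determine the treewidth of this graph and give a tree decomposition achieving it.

Each bag holds 3 vertices, so the decomposition has width 2, which upper-bounds the treewidth. Since 1–4–2–3–1 is a cycle in G, G is not acyclic. Forests are exactly the graphs of treewidth ≤ 1, so tw(G) ≥ 2. Hence tw(G) = 2 exactly.

Treewidth 2.
One optimal decomposition is:
Bags: B1 = {1, 2, 4}  B2 = {1, 2, 3}
Tree: B1–B2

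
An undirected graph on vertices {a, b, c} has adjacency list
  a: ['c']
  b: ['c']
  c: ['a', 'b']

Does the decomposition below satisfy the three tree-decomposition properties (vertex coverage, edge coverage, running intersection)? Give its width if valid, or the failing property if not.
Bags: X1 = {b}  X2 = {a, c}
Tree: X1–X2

No — edge (c,b) lies in no bag.

A tree decomposition must satisfy three properties: every vertex lies in some bag; for every edge, both endpoints lie together in some bag; and for every vertex, the bags containing it form a connected subtree. Here edge (c,b) lies in no bag, so the decomposition is invalid.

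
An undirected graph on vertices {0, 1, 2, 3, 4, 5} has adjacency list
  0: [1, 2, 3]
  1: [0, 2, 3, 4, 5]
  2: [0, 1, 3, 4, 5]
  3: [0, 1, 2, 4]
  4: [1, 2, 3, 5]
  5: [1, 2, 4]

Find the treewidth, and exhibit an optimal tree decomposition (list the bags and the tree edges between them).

Treewidth 3.
Bags: B1 = {0, 1, 2, 3}  B2 = {1, 2, 3, 4}  B3 = {1, 2, 4, 5}
Tree: B1–B2, B2–B3

Every bag has size at most 4, so the width is 4 − 1 = 3 and tw(G) ≤ 3. For the lower bound, the 4 vertices {0, 1, 2, 3} are pairwise adjacent, and any tree decomposition puts a clique entirely inside one bag — forcing width ≥ 3. Hence tw(G) = 3 exactly.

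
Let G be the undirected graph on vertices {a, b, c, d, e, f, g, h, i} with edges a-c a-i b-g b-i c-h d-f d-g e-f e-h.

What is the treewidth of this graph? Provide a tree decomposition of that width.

Treewidth 2.
Bags: B1 = {c, e, h}  B2 = {c, e, f}  B3 = {c, d, f}  B4 = {c, d, g}  B5 = {b, c, g}  B6 = {b, c, i}  B7 = {a, c, i}
Tree: B1–B2, B2–B3, B3–B4, B4–B5, B5–B6, B6–B7

Every bag has size at most 3, so the width is 3 − 1 = 2 and tw(G) ≤ 2. Since c–h–e–f–d–g–b–i–a–c is a cycle in G, G is not acyclic. Forests are exactly the graphs of treewidth ≤ 1, so tw(G) ≥ 2. The upper and lower bounds meet at 2, so that is the treewidth.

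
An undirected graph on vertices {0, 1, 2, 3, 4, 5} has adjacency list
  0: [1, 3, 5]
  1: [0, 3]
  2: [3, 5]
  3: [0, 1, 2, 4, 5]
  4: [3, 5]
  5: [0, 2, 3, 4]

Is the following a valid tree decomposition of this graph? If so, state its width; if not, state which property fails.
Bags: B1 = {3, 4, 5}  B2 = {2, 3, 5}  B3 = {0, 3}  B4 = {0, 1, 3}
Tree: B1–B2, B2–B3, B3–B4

A tree decomposition must satisfy three properties: every vertex lies in some bag; for every edge, both endpoints lie together in some bag; and for every vertex, the bags containing it form a connected subtree. Here edge (5,0) lies in no bag, so the decomposition is invalid.

No — edge (5,0) lies in no bag.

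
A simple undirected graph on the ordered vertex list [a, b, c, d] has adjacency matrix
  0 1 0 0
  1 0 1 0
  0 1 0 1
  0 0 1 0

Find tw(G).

1

A width-1 tree decomposition is:
Bags: B1 = {b, c}  B2 = {c, d}  B3 = {a, b}
Tree: B1–B2, B1–B3
The largest bag has 2 vertices, giving width 1; this decomposition certifies tw(G) ≤ 1. G has an edge, so its treewidth is at least 1. Combining the bounds, tw(G) = 1.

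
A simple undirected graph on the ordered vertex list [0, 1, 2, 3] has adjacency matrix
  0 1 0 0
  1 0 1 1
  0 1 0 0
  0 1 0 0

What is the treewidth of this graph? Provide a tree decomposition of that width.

The largest bag has 2 vertices, giving width 1; this decomposition certifies tw(G) ≤ 1. Any graph with an edge has treewidth ≥ 1, and G has the edge 3–1. The upper and lower bounds meet at 1, so that is the treewidth.

Treewidth 1.
Bags: B1 = {1, 3}  B2 = {0, 1}  B3 = {1, 2}
Tree: B1–B2, B2–B3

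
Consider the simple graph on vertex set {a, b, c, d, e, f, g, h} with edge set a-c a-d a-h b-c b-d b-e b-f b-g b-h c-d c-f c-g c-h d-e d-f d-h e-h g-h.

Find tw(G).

A width-3 tree decomposition is:
Bags: B1 = {b, c, d, h}  B2 = {a, c, d, h}  B3 = {b, d, e, h}  B4 = {b, c, d, f}  B5 = {b, c, g, h}
Tree: B1–B2, B1–B3, B1–B4, B1–B5
Each bag holds 4 vertices, so the decomposition has width 3, which upper-bounds the treewidth. Conversely, {b, d, e, h} is a clique of size 4, and the vertices of any clique must share a bag in every tree decomposition; so some bag has ≥ 4 vertices and tw(G) ≥ 3. Combining the bounds, tw(G) = 3.

3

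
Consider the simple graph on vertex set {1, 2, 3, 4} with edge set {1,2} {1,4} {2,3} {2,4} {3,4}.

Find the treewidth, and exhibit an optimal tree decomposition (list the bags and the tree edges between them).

The largest bag has 3 vertices, giving width 2; this decomposition certifies tw(G) ≤ 2. For the lower bound, the 3 vertices {1, 2, 4} are pairwise adjacent, and any tree decomposition puts a clique entirely inside one bag — forcing width ≥ 2. Combining the bounds, tw(G) = 2.

Treewidth 2.
One such decomposition:
Bags: B1 = {1, 2, 4}  B2 = {2, 3, 4}
Tree: B1–B2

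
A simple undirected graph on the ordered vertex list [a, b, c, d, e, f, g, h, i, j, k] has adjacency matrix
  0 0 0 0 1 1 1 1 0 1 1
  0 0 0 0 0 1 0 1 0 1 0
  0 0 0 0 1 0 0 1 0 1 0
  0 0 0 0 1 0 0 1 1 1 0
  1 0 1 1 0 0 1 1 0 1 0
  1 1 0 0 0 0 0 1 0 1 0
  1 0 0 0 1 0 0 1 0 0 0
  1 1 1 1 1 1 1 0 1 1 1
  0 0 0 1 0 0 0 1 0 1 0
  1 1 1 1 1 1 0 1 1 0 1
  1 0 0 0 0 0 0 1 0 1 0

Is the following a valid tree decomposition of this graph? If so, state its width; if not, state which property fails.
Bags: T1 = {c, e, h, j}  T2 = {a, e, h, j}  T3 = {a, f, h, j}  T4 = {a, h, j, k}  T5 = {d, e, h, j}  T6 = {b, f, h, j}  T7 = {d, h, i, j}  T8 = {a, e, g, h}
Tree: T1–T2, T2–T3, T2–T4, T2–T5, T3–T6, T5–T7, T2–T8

Yes; width 3.

Checking the three conditions: (i) the bags cover all of {a, b, c, d, e, f, g, h, i, j, k}; (ii) for each edge, some bag contains both endpoints; (iii) the bags containing any fixed vertex form a subtree. All hold, so the decomposition is valid with width 4 − 1 = 3.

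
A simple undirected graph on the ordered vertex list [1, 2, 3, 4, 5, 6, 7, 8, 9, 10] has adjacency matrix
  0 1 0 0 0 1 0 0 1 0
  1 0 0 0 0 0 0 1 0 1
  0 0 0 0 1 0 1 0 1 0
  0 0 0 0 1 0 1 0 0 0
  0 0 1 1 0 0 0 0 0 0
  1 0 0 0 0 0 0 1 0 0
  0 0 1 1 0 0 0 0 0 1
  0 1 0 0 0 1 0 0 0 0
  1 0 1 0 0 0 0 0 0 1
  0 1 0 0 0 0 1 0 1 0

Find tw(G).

2

A width-2 tree decomposition is:
Bags: B1 = {4, 5, 7}  B2 = {3, 5, 7}  B3 = {3, 7, 10}  B4 = {3, 9, 10}  B5 = {2, 9, 10}  B6 = {1, 2, 9}  B7 = {1, 2, 8}  B8 = {1, 6, 8}
Tree: B1–B2, B2–B3, B3–B4, B4–B5, B5–B6, B6–B7, B7–B8
The largest bag has 3 vertices, giving width 2; this decomposition certifies tw(G) ≤ 2. The edges 4–5–3–7–4 form a cycle, so G is not a tree and its treewidth is at least 2. The upper and lower bounds meet at 2, so that is the treewidth.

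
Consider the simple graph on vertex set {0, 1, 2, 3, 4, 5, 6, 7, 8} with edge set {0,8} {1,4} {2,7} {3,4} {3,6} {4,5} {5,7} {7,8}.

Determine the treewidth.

1

A width-1 tree decomposition is:
Bags: B1 = {4, 5}  B2 = {5, 7}  B3 = {1, 4}  B4 = {3, 4}  B5 = {2, 7}  B6 = {7, 8}  B7 = {3, 6}  B8 = {0, 8}
Tree: B1–B2, B1–B3, B3–B4, B2–B5, B5–B6, B4–B7, B6–B8
The largest bag has 2 vertices, giving width 1; this decomposition certifies tw(G) ≤ 1. Any graph with an edge has treewidth ≥ 1, and G has the edge 4–5. Therefore the treewidth is 1.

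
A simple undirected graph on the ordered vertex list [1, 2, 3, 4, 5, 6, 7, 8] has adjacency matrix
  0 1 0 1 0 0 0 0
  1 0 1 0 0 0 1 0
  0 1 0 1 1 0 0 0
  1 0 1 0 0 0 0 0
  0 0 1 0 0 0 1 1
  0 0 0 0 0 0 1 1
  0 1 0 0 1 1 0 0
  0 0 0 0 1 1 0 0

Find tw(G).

2

A width-2 tree decomposition is:
Bags: B1 = {6, 7, 8}  B2 = {5, 7, 8}  B3 = {2, 5, 7}  B4 = {2, 3, 5}  B5 = {1, 2, 3}  B6 = {1, 3, 4}
Tree: B1–B2, B2–B3, B3–B4, B4–B5, B5–B6
Every bag has size at most 3, so the width is 3 − 1 = 2 and tw(G) ≤ 2. The edges 6–8–5–7–6 form a cycle, so G is not a tree and its treewidth is at least 2. Combining the bounds, tw(G) = 2.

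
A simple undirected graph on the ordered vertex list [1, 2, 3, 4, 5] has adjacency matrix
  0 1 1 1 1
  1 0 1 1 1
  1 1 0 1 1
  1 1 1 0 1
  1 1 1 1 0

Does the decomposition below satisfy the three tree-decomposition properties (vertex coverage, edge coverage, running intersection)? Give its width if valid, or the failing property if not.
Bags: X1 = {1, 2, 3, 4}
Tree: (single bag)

No — vertex 5 appears in no bag.

A tree decomposition must satisfy three properties: every vertex lies in some bag; for every edge, both endpoints lie together in some bag; and for every vertex, the bags containing it form a connected subtree. Here vertex 5 appears in no bag, so the decomposition is invalid.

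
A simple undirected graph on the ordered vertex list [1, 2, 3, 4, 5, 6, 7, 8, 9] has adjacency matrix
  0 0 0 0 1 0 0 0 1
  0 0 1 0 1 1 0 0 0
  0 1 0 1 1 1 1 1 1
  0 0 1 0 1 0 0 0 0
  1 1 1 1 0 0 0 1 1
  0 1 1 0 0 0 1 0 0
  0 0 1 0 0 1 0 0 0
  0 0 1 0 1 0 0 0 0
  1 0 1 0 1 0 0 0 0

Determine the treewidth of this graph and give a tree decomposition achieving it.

Every bag has size at most 3, so the width is 3 − 1 = 2 and tw(G) ≤ 2. On the other hand G contains the 3-clique {1, 5, 9}. A clique must lie in a single bag of any decomposition, so no decomposition can have width below 2. The upper and lower bounds meet at 2, so that is the treewidth.

Treewidth 2.
One such decomposition:
Bags: B1 = {2, 3, 5}  B2 = {2, 3, 6}  B3 = {3, 5, 8}  B4 = {3, 5, 9}  B5 = {1, 5, 9}  B6 = {3, 6, 7}  B7 = {3, 4, 5}
Tree: B1–B2, B1–B3, B1–B4, B4–B5, B2–B6, B1–B7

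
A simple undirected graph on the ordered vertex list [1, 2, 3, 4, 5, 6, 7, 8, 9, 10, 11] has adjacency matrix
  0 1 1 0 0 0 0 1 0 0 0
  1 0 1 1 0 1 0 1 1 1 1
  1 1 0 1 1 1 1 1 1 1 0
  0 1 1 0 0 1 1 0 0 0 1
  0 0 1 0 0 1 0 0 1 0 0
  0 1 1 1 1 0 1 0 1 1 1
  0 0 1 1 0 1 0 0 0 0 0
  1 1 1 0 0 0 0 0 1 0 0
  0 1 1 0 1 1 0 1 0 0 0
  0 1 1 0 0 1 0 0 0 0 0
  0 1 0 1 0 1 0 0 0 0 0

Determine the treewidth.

3

A width-3 tree decomposition is:
Bags: B1 = {2, 3, 4, 6}  B2 = {3, 4, 6, 7}  B3 = {2, 3, 6, 9}  B4 = {2, 3, 8, 9}  B5 = {2, 4, 6, 11}  B6 = {1, 2, 3, 8}  B7 = {3, 5, 6, 9}  B8 = {2, 3, 6, 10}
Tree: B1–B2, B1–B3, B3–B4, B1–B5, B4–B6, B3–B7, B3–B8
The largest bag has 4 vertices, giving width 3; this decomposition certifies tw(G) ≤ 3. For the lower bound, the 4 vertices {2, 4, 6, 11} are pairwise adjacent, and any tree decomposition puts a clique entirely inside one bag — forcing width ≥ 3. The upper and lower bounds meet at 3, so that is the treewidth.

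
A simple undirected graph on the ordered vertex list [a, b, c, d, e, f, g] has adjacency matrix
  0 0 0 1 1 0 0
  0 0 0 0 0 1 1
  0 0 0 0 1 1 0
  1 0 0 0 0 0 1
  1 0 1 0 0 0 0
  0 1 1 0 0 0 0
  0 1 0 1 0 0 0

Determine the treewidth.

A width-2 tree decomposition is:
Bags: B1 = {a, d, g}  B2 = {a, e, g}  B3 = {c, e, g}  B4 = {c, f, g}  B5 = {b, f, g}
Tree: B1–B2, B2–B3, B3–B4, B4–B5
Every bag has size at most 3, so the width is 3 − 1 = 2 and tw(G) ≤ 2. The edges g–d–a–e–c–f–b–g form a cycle, so G is not a tree and its treewidth is at least 2. The upper and lower bounds meet at 2, so that is the treewidth.

2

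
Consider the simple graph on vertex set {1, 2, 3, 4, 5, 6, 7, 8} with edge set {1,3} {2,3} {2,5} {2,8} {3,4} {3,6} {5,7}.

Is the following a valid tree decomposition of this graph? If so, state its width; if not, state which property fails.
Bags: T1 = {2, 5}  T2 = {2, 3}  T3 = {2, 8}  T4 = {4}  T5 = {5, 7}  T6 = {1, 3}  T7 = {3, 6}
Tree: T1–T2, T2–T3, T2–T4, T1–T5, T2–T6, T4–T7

No — edge (3,4) lies in no bag.

A tree decomposition must satisfy three properties: every vertex lies in some bag; for every edge, both endpoints lie together in some bag; and for every vertex, the bags containing it form a connected subtree. Here edge (3,4) lies in no bag, so the decomposition is invalid.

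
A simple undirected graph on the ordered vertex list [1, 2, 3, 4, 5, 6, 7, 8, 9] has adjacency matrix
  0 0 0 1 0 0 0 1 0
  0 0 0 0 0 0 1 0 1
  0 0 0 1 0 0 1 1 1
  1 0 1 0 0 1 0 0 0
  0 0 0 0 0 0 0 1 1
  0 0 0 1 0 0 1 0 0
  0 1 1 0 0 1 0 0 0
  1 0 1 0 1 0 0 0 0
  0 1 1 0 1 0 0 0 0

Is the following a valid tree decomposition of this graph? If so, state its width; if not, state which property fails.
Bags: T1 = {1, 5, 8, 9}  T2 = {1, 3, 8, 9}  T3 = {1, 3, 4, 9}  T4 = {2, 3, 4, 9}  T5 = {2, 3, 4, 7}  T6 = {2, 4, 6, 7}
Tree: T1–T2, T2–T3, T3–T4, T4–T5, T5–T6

Every vertex of G appears in some bag (union = {1, 2, 3, 4, 5, 6, 7, 8, 9}); every edge is covered by a bag; and for each vertex v the set of bags containing v is connected in the bag tree. The decomposition is therefore valid. The largest bag has 4 vertices, so the width is 3.

Yes; width 3.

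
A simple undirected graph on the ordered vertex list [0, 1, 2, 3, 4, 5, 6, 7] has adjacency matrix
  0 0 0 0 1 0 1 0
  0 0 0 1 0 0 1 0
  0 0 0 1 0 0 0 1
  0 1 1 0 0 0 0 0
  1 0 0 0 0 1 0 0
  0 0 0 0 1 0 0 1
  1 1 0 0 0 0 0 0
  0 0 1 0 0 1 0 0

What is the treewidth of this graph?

A width-2 tree decomposition is:
Bags: B1 = {1, 3, 6}  B2 = {0, 3, 6}  B3 = {0, 3, 4}  B4 = {3, 4, 5}  B5 = {3, 5, 7}  B6 = {2, 3, 7}
Tree: B1–B2, B2–B3, B3–B4, B4–B5, B5–B6
Every bag has size at most 3, so the width is 3 − 1 = 2 and tw(G) ≤ 2. For the lower bound, G contains the cycle 3–1–6–0–4–5–7–2–3, so G is not a forest; only forests have treewidth ≤ 1, hence tw(G) ≥ 2. Therefore the treewidth is 2.

2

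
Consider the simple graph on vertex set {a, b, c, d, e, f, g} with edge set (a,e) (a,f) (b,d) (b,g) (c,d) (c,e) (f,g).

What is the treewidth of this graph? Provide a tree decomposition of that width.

The largest bag has 3 vertices, giving width 2; this decomposition certifies tw(G) ≤ 2. Since g–f–a–e–c–d–b–g is a cycle in G, G is not acyclic. Forests are exactly the graphs of treewidth ≤ 1, so tw(G) ≥ 2. Hence tw(G) = 2 exactly.

Treewidth 2.
One such decomposition:
Bags: B1 = {a, f, g}  B2 = {a, e, g}  B3 = {c, e, g}  B4 = {c, d, g}  B5 = {b, d, g}
Tree: B1–B2, B2–B3, B3–B4, B4–B5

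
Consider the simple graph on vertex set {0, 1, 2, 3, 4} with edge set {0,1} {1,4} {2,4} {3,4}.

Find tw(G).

A width-1 tree decomposition is:
Bags: B1 = {1, 4}  B2 = {2, 4}  B3 = {3, 4}  B4 = {0, 1}
Tree: B1–B2, B1–B3, B1–B4
Each bag holds 2 vertices, so the decomposition has width 1, which upper-bounds the treewidth. Any graph with an edge has treewidth ≥ 1, and G has the edge 4–1. Therefore the treewidth is 1.

1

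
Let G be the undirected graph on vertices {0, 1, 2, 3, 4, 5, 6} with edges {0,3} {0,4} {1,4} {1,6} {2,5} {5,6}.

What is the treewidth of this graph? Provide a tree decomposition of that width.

Treewidth 1.
One optimal decomposition is:
Bags: B1 = {0, 3}  B2 = {0, 4}  B3 = {1, 4}  B4 = {1, 6}  B5 = {5, 6}  B6 = {2, 5}
Tree: B1–B2, B2–B3, B3–B4, B4–B5, B5–B6

Each bag holds 2 vertices, so the decomposition has width 1, which upper-bounds the treewidth. Since G has at least one edge (e.g. 3–0), it is not an edgeless graph, so tw(G) ≥ 1. The upper and lower bounds meet at 1, so that is the treewidth.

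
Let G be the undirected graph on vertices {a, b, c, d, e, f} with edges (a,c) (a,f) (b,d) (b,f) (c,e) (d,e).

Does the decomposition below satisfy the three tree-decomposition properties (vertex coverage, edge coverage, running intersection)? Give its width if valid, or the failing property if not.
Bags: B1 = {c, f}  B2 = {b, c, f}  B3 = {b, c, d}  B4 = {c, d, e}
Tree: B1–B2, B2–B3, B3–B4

No — vertex a appears in no bag.

A tree decomposition must satisfy three properties: every vertex lies in some bag; for every edge, both endpoints lie together in some bag; and for every vertex, the bags containing it form a connected subtree. Here vertex a appears in no bag, so the decomposition is invalid.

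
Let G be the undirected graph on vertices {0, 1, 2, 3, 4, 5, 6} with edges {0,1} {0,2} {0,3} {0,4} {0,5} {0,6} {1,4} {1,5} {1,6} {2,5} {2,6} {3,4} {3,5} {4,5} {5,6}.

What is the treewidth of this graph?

3

A width-3 tree decomposition is:
Bags: B1 = {0, 1, 4, 5}  B2 = {0, 1, 5, 6}  B3 = {0, 3, 4, 5}  B4 = {0, 2, 5, 6}
Tree: B1–B2, B1–B3, B2–B4
Each bag holds 4 vertices, so the decomposition has width 3, which upper-bounds the treewidth. For the lower bound, the 4 vertices {0, 1, 4, 5} are pairwise adjacent, and any tree decomposition puts a clique entirely inside one bag — forcing width ≥ 3. Therefore the treewidth is 3.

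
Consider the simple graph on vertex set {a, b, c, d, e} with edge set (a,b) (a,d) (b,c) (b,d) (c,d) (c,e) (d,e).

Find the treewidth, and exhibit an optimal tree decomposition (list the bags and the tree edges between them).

Each bag holds 3 vertices, so the decomposition has width 2, which upper-bounds the treewidth. Conversely, {c, d, e} is a clique of size 3, and the vertices of any clique must share a bag in every tree decomposition; so some bag has ≥ 3 vertices and tw(G) ≥ 2. Therefore the treewidth is 2.

Treewidth 2.
Bags: B1 = {a, b, d}  B2 = {b, c, d}  B3 = {c, d, e}
Tree: B1–B2, B2–B3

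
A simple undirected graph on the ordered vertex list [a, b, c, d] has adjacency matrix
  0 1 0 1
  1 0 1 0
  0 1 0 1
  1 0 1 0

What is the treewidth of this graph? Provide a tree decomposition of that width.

Every bag has size at most 3, so the width is 3 − 1 = 2 and tw(G) ≤ 2. For the lower bound, G contains the cycle d–c–b–a–d, so G is not a forest; only forests have treewidth ≤ 1, hence tw(G) ≥ 2. Combining the bounds, tw(G) = 2.

Treewidth 2.
One such decomposition:
Bags: B1 = {b, c, d}  B2 = {a, b, d}
Tree: B1–B2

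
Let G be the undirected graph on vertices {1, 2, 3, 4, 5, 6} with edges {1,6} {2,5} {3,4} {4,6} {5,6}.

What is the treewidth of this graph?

1

A width-1 tree decomposition is:
Bags: B1 = {4, 6}  B2 = {1, 6}  B3 = {3, 4}  B4 = {5, 6}  B5 = {2, 5}
Tree: B1–B2, B1–B3, B2–B4, B4–B5
Every bag has size at most 2, so the width is 2 − 1 = 1 and tw(G) ≤ 1. Any graph with an edge has treewidth ≥ 1, and G has the edge 6–4. Hence tw(G) = 1 exactly.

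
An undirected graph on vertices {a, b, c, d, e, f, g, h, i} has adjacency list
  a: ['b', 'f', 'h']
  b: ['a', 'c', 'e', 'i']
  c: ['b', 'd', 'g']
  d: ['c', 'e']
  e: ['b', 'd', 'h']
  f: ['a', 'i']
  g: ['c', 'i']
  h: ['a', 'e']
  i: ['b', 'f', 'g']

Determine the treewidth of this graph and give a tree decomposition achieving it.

Treewidth 3.
One optimal decomposition is:
Bags: B1 = {a, f, g, i}  B2 = {a, b, g, i}  B3 = {a, b, c, g}  B4 = {a, b, c, h}  B5 = {b, c, e, h}  B6 = {c, d, e, h}
Tree: B1–B2, B2–B3, B3–B4, B4–B5, B5–B6

Every bag has size at most 4, so the width is 4 − 1 = 3 and tw(G) ≤ 3. For the lower bound: the 4 vertex sets {f,g,i}, {a}, {b}, {c,d,e,h} are disjoint, each induces a connected subgraph, and every pair is joined by at least one edge of G. Contracting each set to a single vertex therefore yields K_{4} as a minor, and since treewidth is minor-monotone, tw(G) ≥ tw(K_{4}) = 3. Combining the bounds, tw(G) = 3.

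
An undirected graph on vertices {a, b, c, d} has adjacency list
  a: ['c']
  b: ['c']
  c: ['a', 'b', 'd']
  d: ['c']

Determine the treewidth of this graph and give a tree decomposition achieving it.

Treewidth 1.
One optimal decomposition is:
Bags: B1 = {b, c}  B2 = {a, c}  B3 = {c, d}
Tree: B1–B2, B2–B3

Each bag holds 2 vertices, so the decomposition has width 1, which upper-bounds the treewidth. Since G has at least one edge (e.g. b–c), it is not an edgeless graph, so tw(G) ≥ 1. The upper and lower bounds meet at 1, so that is the treewidth.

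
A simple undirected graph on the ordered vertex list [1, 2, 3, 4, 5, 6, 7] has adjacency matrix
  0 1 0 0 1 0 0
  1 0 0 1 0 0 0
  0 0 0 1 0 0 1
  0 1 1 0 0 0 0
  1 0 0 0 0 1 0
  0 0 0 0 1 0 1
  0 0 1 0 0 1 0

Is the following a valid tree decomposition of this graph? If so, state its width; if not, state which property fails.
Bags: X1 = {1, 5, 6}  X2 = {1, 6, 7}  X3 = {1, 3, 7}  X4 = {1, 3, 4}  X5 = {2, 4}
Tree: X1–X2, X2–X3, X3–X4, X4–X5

A tree decomposition must satisfy three properties: every vertex lies in some bag; for every edge, both endpoints lie together in some bag; and for every vertex, the bags containing it form a connected subtree. Here edge (1,2) lies in no bag, so the decomposition is invalid.

No — edge (1,2) lies in no bag.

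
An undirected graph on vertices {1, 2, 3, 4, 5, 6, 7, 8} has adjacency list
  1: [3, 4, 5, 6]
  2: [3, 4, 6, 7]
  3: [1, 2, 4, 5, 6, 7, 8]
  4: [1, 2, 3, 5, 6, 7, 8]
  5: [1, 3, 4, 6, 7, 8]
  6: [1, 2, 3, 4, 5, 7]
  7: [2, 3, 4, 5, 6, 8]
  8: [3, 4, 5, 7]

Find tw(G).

4

A width-4 tree decomposition is:
Bags: B1 = {1, 3, 4, 5, 6}  B2 = {3, 4, 5, 6, 7}  B3 = {2, 3, 4, 6, 7}  B4 = {3, 4, 5, 7, 8}
Tree: B1–B2, B2–B3, B2–B4
The largest bag has 5 vertices, giving width 4; this decomposition certifies tw(G) ≤ 4. On the other hand G contains the 5-clique {2, 3, 4, 6, 7}. A clique must lie in a single bag of any decomposition, so no decomposition can have width below 4. The upper and lower bounds meet at 4, so that is the treewidth.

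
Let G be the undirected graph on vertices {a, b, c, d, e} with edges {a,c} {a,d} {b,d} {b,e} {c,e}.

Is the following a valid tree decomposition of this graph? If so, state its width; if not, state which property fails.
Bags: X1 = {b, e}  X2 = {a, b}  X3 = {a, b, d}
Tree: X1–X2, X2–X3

No — vertex c appears in no bag.

A tree decomposition must satisfy three properties: every vertex lies in some bag; for every edge, both endpoints lie together in some bag; and for every vertex, the bags containing it form a connected subtree. Here vertex c appears in no bag, so the decomposition is invalid.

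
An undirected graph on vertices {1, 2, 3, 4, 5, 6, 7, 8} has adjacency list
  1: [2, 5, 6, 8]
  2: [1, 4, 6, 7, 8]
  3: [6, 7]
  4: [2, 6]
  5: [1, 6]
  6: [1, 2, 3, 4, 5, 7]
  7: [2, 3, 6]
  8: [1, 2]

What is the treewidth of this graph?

2

A width-2 tree decomposition is:
Bags: B1 = {1, 5, 6}  B2 = {1, 2, 6}  B3 = {1, 2, 8}  B4 = {2, 6, 7}  B5 = {3, 6, 7}  B6 = {2, 4, 6}
Tree: B1–B2, B2–B3, B2–B4, B4–B5, B2–B6
The largest bag has 3 vertices, giving width 2; this decomposition certifies tw(G) ≤ 2. On the other hand G contains the 3-clique {1, 2, 8}. A clique must lie in a single bag of any decomposition, so no decomposition can have width below 2. Combining the bounds, tw(G) = 2.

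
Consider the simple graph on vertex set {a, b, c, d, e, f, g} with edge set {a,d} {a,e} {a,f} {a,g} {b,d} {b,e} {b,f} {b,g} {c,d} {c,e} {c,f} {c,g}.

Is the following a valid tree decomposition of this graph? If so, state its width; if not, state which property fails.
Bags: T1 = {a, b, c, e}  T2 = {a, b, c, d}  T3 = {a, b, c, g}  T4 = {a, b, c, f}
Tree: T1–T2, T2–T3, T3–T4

Vertex coverage: the bags together contain {a, b, c, d, e, f, g}, the full vertex set. Edge coverage: each edge of G has both endpoints in at least one bag. Running intersection: for every vertex, the bags containing it form a connected subtree. All three properties hold, so this is a valid tree decomposition of width max|bag| − 1 = 3, and hence tw(G) ≤ 3.

Yes; width 3.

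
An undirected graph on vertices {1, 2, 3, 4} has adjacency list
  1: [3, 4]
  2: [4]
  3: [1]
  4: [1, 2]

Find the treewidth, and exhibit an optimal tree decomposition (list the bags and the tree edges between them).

Every bag has size at most 2, so the width is 2 − 1 = 1 and tw(G) ≤ 1. G has an edge, so its treewidth is at least 1. Combining the bounds, tw(G) = 1.

Treewidth 1.
One such decomposition:
Bags: B1 = {2, 4}  B2 = {1, 4}  B3 = {1, 3}
Tree: B1–B2, B2–B3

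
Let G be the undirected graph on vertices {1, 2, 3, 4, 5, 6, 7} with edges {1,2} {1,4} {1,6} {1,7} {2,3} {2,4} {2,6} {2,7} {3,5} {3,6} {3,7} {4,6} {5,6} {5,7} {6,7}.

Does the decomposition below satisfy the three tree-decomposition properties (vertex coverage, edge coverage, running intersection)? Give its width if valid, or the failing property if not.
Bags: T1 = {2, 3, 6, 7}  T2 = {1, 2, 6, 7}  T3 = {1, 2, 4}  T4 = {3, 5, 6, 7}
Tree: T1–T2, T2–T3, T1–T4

A tree decomposition must satisfy three properties: every vertex lies in some bag; for every edge, both endpoints lie together in some bag; and for every vertex, the bags containing it form a connected subtree. Here edge (6,4) lies in no bag, so the decomposition is invalid.

No — edge (6,4) lies in no bag.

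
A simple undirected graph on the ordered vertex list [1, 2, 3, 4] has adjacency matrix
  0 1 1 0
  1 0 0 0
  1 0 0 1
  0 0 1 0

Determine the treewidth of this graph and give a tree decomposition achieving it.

Each bag holds 2 vertices, so the decomposition has width 1, which upper-bounds the treewidth. Since G has at least one edge (e.g. 2–1), it is not an edgeless graph, so tw(G) ≥ 1. Hence tw(G) = 1 exactly.

Treewidth 1.
One such decomposition:
Bags: B1 = {1, 2}  B2 = {1, 3}  B3 = {3, 4}
Tree: B1–B2, B2–B3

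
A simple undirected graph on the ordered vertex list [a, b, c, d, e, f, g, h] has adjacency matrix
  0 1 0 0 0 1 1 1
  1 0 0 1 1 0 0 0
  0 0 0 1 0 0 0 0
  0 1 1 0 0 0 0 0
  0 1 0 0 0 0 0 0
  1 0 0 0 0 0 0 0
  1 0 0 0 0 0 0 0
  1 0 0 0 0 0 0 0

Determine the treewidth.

1

A width-1 tree decomposition is:
Bags: B1 = {a, b}  B2 = {b, e}  B3 = {b, d}  B4 = {a, f}  B5 = {a, h}  B6 = {a, g}  B7 = {c, d}
Tree: B1–B2, B2–B3, B1–B4, B4–B5, B1–B6, B3–B7
Every bag has size at most 2, so the width is 2 − 1 = 1 and tw(G) ≤ 1. G has an edge, so its treewidth is at least 1. Hence tw(G) = 1 exactly.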